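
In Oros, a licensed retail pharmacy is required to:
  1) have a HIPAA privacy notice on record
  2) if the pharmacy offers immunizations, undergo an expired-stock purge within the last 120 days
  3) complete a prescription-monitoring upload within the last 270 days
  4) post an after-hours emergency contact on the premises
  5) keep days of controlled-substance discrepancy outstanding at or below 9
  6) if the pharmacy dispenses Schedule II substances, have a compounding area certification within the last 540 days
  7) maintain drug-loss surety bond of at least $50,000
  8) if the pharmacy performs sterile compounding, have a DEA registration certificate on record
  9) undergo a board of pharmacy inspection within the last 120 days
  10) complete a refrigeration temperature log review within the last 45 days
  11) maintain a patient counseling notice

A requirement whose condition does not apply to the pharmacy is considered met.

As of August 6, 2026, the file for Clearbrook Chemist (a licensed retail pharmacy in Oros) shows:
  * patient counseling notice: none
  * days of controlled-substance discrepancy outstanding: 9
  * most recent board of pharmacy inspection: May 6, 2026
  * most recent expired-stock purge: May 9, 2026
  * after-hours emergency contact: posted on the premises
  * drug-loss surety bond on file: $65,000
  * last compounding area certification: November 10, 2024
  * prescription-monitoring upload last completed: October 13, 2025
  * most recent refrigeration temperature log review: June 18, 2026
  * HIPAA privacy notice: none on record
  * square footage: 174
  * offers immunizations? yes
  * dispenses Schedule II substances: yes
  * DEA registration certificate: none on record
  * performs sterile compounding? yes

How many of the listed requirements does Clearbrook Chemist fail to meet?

6

1. HIPAA privacy notice absent → not met
2. condition 'offers immunizations' holds; expired-stock purge 89 days ago vs limit 120 → met
3. prescription-monitoring upload 297 days ago vs limit 270 → not met
4. after-hours emergency contact present → met
5. days of controlled-substance discrepancy outstanding 9 ≤ 9 → met
6. condition 'dispenses Schedule II substances' holds; compounding area certification 634 days ago vs limit 540 → not met
7. drug-loss surety bond $65,000 ≥ $50,000 → met
8. condition 'performs sterile compounding' holds; DEA registration certificate absent → not met
9. board of pharmacy inspection 92 days ago vs limit 120 → met
10. refrigeration temperature log review 49 days ago vs limit 45 → not met
11. patient counseling notice absent → not met
Not met: 6 of 11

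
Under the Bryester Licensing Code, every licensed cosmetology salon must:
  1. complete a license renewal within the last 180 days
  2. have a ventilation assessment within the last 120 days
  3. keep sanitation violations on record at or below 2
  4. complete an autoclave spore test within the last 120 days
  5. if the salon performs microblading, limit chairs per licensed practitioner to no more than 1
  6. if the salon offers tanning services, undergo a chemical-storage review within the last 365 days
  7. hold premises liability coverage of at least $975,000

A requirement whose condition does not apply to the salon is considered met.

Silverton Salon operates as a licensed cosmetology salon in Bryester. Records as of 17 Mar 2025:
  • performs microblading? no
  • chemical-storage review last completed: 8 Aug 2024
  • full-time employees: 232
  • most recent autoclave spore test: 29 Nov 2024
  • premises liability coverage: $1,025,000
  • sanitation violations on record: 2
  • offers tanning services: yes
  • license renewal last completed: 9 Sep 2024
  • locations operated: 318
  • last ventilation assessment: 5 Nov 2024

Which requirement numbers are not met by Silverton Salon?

1. license renewal 189 days ago vs limit 180 → not met
2. ventilation assessment 132 days ago vs limit 120 → not met
3. sanitation violations on record 2 ≤ 2 → met
4. autoclave spore test 108 days ago vs limit 120 → met
5. condition 'performs microblading' does not hold → requirement n/a → met
6. condition 'offers tanning services' holds; chemical-storage review 221 days ago vs limit 365 → met
7. premises liability coverage $1,025,000 ≥ $975,000 → met
Not met: 1, 2

1, 2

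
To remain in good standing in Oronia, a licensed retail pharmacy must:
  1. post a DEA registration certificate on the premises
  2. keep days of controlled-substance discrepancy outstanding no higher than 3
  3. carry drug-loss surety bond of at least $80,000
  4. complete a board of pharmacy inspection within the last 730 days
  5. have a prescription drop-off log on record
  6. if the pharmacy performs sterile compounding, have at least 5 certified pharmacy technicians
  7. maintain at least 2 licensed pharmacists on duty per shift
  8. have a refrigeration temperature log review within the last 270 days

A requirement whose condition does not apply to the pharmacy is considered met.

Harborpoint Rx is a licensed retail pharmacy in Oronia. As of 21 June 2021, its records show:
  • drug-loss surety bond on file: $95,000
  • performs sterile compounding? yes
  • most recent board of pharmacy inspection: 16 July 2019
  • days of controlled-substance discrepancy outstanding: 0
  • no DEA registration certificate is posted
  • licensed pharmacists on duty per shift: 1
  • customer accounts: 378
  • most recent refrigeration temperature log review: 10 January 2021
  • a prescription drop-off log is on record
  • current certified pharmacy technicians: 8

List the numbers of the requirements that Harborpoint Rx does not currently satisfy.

1. DEA registration certificate absent → not met
2. days of controlled-substance discrepancy outstanding 0 ≤ 3 → met
3. drug-loss surety bond $95,000 ≥ $80,000 → met
4. board of pharmacy inspection 706 days ago vs limit 730 → met
5. prescription drop-off log present → met
6. condition 'performs sterile compounding' holds; certified pharmacy technicians 8 ≥ 5 → met
7. licensed pharmacists on duty per shift 1 < 2 → not met
8. refrigeration temperature log review 162 days ago vs limit 270 → met
Not met: 1, 7

1, 7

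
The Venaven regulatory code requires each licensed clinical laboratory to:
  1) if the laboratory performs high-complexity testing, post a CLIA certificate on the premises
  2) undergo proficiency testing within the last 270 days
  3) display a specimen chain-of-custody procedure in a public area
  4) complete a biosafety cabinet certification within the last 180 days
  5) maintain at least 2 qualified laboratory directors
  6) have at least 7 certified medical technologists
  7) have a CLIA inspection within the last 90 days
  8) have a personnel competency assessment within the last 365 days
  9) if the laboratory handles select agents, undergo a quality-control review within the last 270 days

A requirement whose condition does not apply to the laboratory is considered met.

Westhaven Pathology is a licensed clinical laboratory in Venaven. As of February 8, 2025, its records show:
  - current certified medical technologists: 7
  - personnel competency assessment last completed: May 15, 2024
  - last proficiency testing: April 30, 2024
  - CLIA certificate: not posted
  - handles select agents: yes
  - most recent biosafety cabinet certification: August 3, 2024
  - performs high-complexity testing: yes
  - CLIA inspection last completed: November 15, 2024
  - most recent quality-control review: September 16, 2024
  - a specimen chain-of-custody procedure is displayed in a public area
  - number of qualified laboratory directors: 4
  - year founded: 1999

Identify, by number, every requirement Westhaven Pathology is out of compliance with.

1. condition 'performs high-complexity testing' holds; CLIA certificate absent → not met
2. proficiency testing 284 days ago vs limit 270 → not met
3. specimen chain-of-custody procedure present → met
4. biosafety cabinet certification 189 days ago vs limit 180 → not met
5. qualified laboratory directors 4 ≥ 2 → met
6. certified medical technologists 7 ≥ 7 → met
7. CLIA inspection 85 days ago vs limit 90 → met
8. personnel competency assessment 269 days ago vs limit 365 → met
9. condition 'handles select agents' holds; quality-control review 145 days ago vs limit 270 → met
Not met: 1, 2, 4

1, 2, 4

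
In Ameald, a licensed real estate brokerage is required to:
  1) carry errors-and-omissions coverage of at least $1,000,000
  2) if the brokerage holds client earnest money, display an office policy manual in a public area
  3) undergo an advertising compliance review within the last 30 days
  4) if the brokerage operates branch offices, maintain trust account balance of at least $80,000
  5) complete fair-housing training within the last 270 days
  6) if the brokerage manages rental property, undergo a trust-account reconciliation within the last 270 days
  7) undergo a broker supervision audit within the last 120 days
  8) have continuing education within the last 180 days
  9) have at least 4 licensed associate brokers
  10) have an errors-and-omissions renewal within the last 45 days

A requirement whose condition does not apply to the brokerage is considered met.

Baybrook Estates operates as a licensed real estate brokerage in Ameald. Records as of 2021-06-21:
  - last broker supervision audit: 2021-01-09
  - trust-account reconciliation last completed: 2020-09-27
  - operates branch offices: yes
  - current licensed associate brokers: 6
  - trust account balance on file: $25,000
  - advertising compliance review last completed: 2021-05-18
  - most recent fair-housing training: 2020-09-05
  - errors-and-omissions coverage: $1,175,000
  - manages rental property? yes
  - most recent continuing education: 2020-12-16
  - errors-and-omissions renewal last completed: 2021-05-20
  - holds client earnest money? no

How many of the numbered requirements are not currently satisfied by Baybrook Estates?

5

1. errors-and-omissions coverage $1,175,000 ≥ $1,000,000 → met
2. condition 'holds client earnest money' does not hold → requirement n/a → met
3. advertising compliance review 34 days ago vs limit 30 → not met
4. condition 'operates branch offices' holds; trust account balance $25,000 < $80,000 → not met
5. fair-housing training 289 days ago vs limit 270 → not met
6. condition 'manages rental property' holds; trust-account reconciliation 267 days ago vs limit 270 → met
7. broker supervision audit 163 days ago vs limit 120 → not met
8. continuing education 187 days ago vs limit 180 → not met
9. licensed associate brokers 6 ≥ 4 → met
10. errors-and-omissions renewal 32 days ago vs limit 45 → met
Not met: 5 of 10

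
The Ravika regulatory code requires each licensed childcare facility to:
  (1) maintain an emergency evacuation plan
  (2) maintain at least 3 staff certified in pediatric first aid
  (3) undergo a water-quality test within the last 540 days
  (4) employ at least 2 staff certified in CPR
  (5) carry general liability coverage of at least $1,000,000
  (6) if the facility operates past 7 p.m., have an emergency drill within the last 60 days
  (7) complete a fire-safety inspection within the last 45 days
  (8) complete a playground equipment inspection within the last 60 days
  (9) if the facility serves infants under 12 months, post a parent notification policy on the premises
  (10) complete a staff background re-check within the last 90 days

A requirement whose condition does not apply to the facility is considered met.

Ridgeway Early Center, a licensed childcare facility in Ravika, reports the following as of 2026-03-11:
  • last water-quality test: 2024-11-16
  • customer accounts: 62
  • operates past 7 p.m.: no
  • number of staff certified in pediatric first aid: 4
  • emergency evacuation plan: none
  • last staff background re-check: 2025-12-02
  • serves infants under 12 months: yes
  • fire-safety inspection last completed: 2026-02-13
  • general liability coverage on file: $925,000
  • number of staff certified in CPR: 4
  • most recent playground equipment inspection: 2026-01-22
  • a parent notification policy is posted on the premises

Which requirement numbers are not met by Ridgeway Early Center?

1. emergency evacuation plan absent → not met
2. staff certified in pediatric first aid 4 ≥ 3 → met
3. water-quality test 480 days ago vs limit 540 → met
4. staff certified in CPR 4 ≥ 2 → met
5. general liability coverage $925,000 < $1,000,000 → not met
6. condition 'operates past 7 p.m.' does not hold → requirement n/a → met
7. fire-safety inspection 26 days ago vs limit 45 → met
8. playground equipment inspection 48 days ago vs limit 60 → met
9. condition 'serves infants under 12 months' holds; parent notification policy present → met
10. staff background re-check 99 days ago vs limit 90 → not met
Not met: 1, 5, 10

1, 5, 10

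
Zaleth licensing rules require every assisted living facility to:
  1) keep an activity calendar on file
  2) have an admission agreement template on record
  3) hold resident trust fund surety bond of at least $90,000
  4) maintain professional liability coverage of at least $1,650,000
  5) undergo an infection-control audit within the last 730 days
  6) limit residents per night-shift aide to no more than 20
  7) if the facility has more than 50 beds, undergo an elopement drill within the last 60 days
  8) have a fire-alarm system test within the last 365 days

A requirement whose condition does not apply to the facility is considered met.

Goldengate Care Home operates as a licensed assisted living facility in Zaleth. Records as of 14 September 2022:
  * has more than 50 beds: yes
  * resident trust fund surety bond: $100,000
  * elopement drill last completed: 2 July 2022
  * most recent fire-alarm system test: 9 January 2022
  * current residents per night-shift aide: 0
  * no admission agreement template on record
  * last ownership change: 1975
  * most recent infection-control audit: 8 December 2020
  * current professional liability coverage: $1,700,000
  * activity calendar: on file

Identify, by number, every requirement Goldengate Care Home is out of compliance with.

2, 7

1. activity calendar present → met
2. admission agreement template absent → not met
3. resident trust fund surety bond $100,000 ≥ $90,000 → met
4. professional liability coverage $1,700,000 ≥ $1,650,000 → met
5. infection-control audit 645 days ago vs limit 730 → met
6. residents per night-shift aide 0 ≤ 20 → met
7. condition 'has more than 50 beds' holds; elopement drill 74 days ago vs limit 60 → not met
8. fire-alarm system test 248 days ago vs limit 365 → met
Not met: 2, 7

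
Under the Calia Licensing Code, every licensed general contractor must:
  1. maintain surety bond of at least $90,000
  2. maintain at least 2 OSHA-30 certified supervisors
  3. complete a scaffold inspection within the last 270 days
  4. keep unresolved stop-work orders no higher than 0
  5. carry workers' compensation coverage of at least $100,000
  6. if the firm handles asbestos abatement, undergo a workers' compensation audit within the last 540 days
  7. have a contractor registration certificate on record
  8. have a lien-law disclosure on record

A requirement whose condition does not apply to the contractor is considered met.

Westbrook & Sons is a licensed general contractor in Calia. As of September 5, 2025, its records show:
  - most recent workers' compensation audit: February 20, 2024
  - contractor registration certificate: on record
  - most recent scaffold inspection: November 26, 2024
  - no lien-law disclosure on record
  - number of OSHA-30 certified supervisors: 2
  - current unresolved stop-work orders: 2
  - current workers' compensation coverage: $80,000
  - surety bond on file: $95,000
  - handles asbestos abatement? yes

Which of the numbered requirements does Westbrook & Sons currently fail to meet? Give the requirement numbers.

3, 4, 5, 6, 8

1. surety bond $95,000 ≥ $90,000 → met
2. OSHA-30 certified supervisors 2 ≥ 2 → met
3. scaffold inspection 283 days ago vs limit 270 → not met
4. unresolved stop-work orders 2 > 0 → not met
5. workers' compensation coverage $80,000 < $100,000 → not met
6. condition 'handles asbestos abatement' holds; workers' compensation audit 563 days ago vs limit 540 → not met
7. contractor registration certificate present → met
8. lien-law disclosure absent → not met
Not met: 3, 4, 5, 6, 8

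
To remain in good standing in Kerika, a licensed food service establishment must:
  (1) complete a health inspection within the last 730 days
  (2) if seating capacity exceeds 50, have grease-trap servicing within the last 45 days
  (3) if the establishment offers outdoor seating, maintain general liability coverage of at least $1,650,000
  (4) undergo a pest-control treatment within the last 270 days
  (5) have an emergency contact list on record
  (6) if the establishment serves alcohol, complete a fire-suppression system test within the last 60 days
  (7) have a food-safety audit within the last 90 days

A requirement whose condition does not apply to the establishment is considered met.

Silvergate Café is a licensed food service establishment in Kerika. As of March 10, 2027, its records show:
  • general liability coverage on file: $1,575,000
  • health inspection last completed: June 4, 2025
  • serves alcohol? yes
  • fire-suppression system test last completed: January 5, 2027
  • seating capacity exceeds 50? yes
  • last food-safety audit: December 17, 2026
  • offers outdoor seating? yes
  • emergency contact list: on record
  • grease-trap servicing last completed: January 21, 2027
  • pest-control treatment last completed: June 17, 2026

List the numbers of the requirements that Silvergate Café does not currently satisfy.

2, 3, 6

1. health inspection 644 days ago vs limit 730 → met
2. condition 'seating capacity exceeds 50' holds; grease-trap servicing 48 days ago vs limit 45 → not met
3. condition 'offers outdoor seating' holds; general liability coverage $1,575,000 < $1,650,000 → not met
4. pest-control treatment 266 days ago vs limit 270 → met
5. emergency contact list present → met
6. condition 'serves alcohol' holds; fire-suppression system test 64 days ago vs limit 60 → not met
7. food-safety audit 83 days ago vs limit 90 → met
Not met: 2, 3, 6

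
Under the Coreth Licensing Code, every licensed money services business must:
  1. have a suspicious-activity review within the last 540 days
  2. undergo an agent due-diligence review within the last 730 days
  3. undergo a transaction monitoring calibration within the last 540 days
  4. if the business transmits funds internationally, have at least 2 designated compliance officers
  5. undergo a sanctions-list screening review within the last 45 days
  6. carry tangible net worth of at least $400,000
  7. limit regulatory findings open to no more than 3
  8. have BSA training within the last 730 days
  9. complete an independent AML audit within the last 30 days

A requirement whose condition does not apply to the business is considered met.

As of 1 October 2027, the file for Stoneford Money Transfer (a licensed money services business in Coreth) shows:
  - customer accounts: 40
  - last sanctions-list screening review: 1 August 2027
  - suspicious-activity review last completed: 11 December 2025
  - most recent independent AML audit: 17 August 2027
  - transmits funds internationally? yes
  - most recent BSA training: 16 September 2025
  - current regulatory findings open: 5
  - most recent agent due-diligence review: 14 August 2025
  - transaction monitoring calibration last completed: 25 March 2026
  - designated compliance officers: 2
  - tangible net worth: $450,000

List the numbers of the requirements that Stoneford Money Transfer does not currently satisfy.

1. suspicious-activity review 659 days ago vs limit 540 → not met
2. agent due-diligence review 778 days ago vs limit 730 → not met
3. transaction monitoring calibration 555 days ago vs limit 540 → not met
4. condition 'transmits funds internationally' holds; designated compliance officers 2 ≥ 2 → met
5. sanctions-list screening review 61 days ago vs limit 45 → not met
6. tangible net worth $450,000 ≥ $400,000 → met
7. regulatory findings open 5 > 3 → not met
8. BSA training 745 days ago vs limit 730 → not met
9. independent AML audit 45 days ago vs limit 30 → not met
Not met: 1, 2, 3, 5, 7, 8, 9

1, 2, 3, 5, 7, 8, 9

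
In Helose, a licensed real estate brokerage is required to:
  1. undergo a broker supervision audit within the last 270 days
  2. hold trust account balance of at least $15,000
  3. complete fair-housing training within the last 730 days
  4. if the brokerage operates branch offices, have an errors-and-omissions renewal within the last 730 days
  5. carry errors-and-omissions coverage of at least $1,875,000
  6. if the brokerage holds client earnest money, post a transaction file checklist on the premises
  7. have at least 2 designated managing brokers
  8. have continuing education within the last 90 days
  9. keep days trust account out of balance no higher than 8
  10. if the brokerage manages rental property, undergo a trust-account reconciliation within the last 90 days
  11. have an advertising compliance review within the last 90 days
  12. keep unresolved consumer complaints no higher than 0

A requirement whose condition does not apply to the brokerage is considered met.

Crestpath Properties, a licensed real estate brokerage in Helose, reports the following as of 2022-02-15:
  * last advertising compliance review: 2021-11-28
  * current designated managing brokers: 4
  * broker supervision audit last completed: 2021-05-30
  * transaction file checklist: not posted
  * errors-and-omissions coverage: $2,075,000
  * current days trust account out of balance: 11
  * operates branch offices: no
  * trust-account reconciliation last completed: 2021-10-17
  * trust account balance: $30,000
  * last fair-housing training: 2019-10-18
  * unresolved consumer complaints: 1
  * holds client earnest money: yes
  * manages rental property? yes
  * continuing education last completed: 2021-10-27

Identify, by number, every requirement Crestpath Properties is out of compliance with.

1. broker supervision audit 261 days ago vs limit 270 → met
2. trust account balance $30,000 ≥ $15,000 → met
3. fair-housing training 851 days ago vs limit 730 → not met
4. condition 'operates branch offices' does not hold → requirement n/a → met
5. errors-and-omissions coverage $2,075,000 ≥ $1,875,000 → met
6. condition 'holds client earnest money' holds; transaction file checklist absent → not met
7. designated managing brokers 4 ≥ 2 → met
8. continuing education 111 days ago vs limit 90 → not met
9. days trust account out of balance 11 > 8 → not met
10. condition 'manages rental property' holds; trust-account reconciliation 121 days ago vs limit 90 → not met
11. advertising compliance review 79 days ago vs limit 90 → met
12. unresolved consumer complaints 1 > 0 → not met
Not met: 3, 6, 8, 9, 10, 12

3, 6, 8, 9, 10, 12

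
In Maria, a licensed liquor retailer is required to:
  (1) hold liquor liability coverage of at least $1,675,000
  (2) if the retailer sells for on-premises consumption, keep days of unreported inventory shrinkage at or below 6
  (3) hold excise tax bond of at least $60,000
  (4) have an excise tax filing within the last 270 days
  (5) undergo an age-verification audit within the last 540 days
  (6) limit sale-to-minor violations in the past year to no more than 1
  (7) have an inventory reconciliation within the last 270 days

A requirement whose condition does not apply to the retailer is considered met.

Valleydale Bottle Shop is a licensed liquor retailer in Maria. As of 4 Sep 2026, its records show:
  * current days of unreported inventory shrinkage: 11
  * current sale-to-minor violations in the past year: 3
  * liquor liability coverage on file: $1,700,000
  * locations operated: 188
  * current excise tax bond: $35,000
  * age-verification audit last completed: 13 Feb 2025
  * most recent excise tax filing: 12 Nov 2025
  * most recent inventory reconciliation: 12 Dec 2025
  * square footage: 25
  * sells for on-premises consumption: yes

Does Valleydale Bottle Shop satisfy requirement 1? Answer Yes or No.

1. liquor liability coverage $1,700,000 ≥ $1,675,000 → met

Yes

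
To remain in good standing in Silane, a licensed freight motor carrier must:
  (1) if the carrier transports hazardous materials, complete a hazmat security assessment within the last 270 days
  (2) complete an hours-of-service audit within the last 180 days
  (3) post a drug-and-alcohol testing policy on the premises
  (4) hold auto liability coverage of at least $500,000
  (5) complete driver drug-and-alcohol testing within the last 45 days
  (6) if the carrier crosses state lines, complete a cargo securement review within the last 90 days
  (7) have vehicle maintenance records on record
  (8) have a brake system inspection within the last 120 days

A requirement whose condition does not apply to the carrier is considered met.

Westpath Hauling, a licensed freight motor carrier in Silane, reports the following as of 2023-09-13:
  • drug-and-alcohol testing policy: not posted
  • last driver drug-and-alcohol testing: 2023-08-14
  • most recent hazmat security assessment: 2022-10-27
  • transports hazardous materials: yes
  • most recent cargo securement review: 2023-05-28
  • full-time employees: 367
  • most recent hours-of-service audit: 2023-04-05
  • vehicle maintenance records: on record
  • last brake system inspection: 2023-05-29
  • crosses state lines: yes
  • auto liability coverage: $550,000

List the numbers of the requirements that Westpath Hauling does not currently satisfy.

1. condition 'transports hazardous materials' holds; hazmat security assessment 321 days ago vs limit 270 → not met
2. hours-of-service audit 161 days ago vs limit 180 → met
3. drug-and-alcohol testing policy absent → not met
4. auto liability coverage $550,000 ≥ $500,000 → met
5. driver drug-and-alcohol testing 30 days ago vs limit 45 → met
6. condition 'crosses state lines' holds; cargo securement review 108 days ago vs limit 90 → not met
7. vehicle maintenance records present → met
8. brake system inspection 107 days ago vs limit 120 → met
Not met: 1, 3, 6

1, 3, 6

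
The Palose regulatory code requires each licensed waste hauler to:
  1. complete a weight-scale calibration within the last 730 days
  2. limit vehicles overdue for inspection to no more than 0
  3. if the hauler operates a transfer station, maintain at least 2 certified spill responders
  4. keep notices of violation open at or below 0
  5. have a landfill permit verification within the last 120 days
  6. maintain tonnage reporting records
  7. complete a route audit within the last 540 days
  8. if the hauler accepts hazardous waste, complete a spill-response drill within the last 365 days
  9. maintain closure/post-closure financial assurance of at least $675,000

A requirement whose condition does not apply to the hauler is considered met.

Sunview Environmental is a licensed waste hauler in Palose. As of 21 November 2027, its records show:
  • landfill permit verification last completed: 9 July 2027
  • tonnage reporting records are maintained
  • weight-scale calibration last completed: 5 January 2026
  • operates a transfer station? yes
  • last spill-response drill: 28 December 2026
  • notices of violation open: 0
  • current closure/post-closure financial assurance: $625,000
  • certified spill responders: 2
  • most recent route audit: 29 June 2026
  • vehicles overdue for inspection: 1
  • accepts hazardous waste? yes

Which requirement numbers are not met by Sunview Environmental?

1. weight-scale calibration 685 days ago vs limit 730 → met
2. vehicles overdue for inspection 1 > 0 → not met
3. condition 'operates a transfer station' holds; certified spill responders 2 ≥ 2 → met
4. notices of violation open 0 ≤ 0 → met
5. landfill permit verification 135 days ago vs limit 120 → not met
6. tonnage reporting records present → met
7. route audit 510 days ago vs limit 540 → met
8. condition 'accepts hazardous waste' holds; spill-response drill 328 days ago vs limit 365 → met
9. closure/post-closure financial assurance $625,000 < $675,000 → not met
Not met: 2, 5, 9

2, 5, 9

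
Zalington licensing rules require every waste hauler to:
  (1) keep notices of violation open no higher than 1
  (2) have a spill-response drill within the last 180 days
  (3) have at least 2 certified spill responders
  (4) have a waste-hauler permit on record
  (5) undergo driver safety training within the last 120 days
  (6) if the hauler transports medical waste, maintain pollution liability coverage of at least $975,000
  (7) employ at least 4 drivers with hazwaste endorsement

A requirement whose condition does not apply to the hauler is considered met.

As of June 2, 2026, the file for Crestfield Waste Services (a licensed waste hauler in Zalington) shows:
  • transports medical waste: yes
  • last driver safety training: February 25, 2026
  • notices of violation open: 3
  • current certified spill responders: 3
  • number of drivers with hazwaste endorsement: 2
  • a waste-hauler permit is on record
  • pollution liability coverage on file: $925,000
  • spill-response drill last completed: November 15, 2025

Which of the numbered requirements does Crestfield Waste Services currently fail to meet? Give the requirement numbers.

1, 2, 6, 7

1. notices of violation open 3 > 1 → not met
2. spill-response drill 199 days ago vs limit 180 → not met
3. certified spill responders 3 ≥ 2 → met
4. waste-hauler permit present → met
5. driver safety training 97 days ago vs limit 120 → met
6. condition 'transports medical waste' holds; pollution liability coverage $925,000 < $975,000 → not met
7. drivers with hazwaste endorsement 2 < 4 → not met
Not met: 1, 2, 6, 7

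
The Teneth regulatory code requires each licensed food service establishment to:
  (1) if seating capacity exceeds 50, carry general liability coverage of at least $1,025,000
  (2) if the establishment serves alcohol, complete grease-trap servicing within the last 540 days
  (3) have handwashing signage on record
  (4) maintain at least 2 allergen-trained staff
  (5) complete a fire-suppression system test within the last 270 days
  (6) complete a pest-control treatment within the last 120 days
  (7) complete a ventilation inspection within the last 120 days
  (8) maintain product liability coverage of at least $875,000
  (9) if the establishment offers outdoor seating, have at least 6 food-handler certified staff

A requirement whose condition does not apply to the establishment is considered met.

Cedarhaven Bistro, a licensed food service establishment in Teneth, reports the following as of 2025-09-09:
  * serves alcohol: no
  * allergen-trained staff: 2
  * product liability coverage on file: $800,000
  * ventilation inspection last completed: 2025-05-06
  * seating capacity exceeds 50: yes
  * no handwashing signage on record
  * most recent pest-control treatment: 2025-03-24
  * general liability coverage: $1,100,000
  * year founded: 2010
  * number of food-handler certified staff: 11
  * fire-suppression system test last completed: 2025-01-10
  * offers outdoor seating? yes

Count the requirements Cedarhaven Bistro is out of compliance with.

1. condition 'seating capacity exceeds 50' holds; general liability coverage $1,100,000 ≥ $1,025,000 → met
2. condition 'serves alcohol' does not hold → requirement n/a → met
3. handwashing signage absent → not met
4. allergen-trained staff 2 ≥ 2 → met
5. fire-suppression system test 242 days ago vs limit 270 → met
6. pest-control treatment 169 days ago vs limit 120 → not met
7. ventilation inspection 126 days ago vs limit 120 → not met
8. product liability coverage $800,000 < $875,000 → not met
9. condition 'offers outdoor seating' holds; food-handler certified staff 11 ≥ 6 → met
Not met: 4 of 9

4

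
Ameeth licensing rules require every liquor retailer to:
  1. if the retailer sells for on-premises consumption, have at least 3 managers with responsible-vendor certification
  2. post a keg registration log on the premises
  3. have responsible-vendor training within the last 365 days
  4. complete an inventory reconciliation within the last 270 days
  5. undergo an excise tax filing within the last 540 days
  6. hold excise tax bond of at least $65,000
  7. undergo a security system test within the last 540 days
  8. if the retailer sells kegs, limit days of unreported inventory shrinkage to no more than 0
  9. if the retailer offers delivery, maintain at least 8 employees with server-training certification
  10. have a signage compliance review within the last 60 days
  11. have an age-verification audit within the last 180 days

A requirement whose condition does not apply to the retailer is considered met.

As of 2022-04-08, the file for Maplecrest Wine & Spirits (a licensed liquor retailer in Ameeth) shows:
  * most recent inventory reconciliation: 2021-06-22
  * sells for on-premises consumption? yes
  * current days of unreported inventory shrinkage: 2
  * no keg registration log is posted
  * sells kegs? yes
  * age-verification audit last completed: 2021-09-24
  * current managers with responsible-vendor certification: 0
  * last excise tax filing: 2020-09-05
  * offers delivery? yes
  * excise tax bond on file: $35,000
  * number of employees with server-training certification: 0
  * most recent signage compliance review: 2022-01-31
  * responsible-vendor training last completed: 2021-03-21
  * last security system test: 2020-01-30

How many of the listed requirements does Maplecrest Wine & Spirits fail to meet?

1. condition 'sells for on-premises consumption' holds; managers with responsible-vendor certification 0 < 3 → not met
2. keg registration log absent → not met
3. responsible-vendor training 383 days ago vs limit 365 → not met
4. inventory reconciliation 290 days ago vs limit 270 → not met
5. excise tax filing 580 days ago vs limit 540 → not met
6. excise tax bond $35,000 < $65,000 → not met
7. security system test 799 days ago vs limit 540 → not met
8. condition 'sells kegs' holds; days of unreported inventory shrinkage 2 > 0 → not met
9. condition 'offers delivery' holds; employees with server-training certification 0 < 8 → not met
10. signage compliance review 67 days ago vs limit 60 → not met
11. age-verification audit 196 days ago vs limit 180 → not met
Not met: 11 of 11

11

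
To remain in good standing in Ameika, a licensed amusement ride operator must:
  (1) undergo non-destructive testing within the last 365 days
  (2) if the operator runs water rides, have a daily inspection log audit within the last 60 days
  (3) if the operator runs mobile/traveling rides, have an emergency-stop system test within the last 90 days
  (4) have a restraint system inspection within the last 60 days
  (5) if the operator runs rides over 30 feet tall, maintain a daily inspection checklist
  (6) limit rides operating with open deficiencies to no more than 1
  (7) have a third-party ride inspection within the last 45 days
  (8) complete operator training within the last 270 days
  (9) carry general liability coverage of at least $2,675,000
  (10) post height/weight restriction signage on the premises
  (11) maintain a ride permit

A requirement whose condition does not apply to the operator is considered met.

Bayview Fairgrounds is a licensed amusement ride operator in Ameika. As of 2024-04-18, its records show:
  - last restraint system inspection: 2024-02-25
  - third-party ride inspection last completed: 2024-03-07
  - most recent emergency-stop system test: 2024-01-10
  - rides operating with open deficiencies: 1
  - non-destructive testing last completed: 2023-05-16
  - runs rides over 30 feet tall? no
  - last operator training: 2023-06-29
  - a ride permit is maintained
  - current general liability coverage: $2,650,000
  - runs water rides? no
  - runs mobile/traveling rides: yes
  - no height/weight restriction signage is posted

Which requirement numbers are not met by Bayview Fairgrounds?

1. non-destructive testing 338 days ago vs limit 365 → met
2. condition 'runs water rides' does not hold → requirement n/a → met
3. condition 'runs mobile/traveling rides' holds; emergency-stop system test 99 days ago vs limit 90 → not met
4. restraint system inspection 53 days ago vs limit 60 → met
5. condition 'runs rides over 30 feet tall' does not hold → requirement n/a → met
6. rides operating with open deficiencies 1 ≤ 1 → met
7. third-party ride inspection 42 days ago vs limit 45 → met
8. operator training 294 days ago vs limit 270 → not met
9. general liability coverage $2,650,000 < $2,675,000 → not met
10. height/weight restriction signage absent → not met
11. ride permit present → met
Not met: 3, 8, 9, 10

3, 8, 9, 10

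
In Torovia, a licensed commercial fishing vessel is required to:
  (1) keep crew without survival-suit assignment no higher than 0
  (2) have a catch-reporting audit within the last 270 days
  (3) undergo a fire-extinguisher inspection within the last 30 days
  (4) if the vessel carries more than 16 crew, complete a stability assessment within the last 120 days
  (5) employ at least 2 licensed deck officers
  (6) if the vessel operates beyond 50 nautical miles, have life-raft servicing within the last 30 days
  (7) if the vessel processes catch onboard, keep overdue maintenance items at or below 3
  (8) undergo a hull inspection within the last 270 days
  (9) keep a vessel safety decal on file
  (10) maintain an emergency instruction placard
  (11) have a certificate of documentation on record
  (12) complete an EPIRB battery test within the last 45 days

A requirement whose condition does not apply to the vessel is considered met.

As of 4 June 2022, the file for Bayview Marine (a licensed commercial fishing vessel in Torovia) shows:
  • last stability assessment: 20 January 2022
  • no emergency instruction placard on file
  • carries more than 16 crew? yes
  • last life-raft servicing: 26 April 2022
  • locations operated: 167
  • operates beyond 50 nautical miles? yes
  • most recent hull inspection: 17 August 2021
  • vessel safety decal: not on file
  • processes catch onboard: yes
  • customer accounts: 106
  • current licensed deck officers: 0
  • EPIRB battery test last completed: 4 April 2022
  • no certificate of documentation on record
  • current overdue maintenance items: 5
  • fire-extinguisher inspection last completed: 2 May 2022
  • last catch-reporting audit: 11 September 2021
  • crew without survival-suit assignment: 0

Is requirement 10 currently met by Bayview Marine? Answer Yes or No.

10. emergency instruction placard absent → not met

No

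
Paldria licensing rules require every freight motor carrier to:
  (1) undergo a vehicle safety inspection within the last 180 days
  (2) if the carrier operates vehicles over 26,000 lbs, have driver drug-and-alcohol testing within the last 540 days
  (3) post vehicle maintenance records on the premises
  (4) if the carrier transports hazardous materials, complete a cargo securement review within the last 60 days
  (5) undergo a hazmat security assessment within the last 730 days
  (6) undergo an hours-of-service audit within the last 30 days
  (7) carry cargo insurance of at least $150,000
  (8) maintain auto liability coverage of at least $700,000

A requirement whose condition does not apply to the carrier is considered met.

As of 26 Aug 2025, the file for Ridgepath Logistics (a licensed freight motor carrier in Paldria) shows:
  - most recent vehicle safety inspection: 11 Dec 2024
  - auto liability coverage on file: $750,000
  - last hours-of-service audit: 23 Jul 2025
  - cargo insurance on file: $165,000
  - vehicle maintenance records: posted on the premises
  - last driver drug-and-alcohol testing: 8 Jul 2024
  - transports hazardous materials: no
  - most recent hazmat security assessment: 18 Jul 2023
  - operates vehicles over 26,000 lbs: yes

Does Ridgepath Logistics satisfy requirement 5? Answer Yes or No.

No

5. hazmat security assessment 770 days ago vs limit 730 → not met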